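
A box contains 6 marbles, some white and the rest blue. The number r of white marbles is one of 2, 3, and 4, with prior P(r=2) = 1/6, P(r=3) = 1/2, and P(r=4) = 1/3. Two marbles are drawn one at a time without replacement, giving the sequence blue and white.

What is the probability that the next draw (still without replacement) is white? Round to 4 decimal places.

Under each hypothesis, the probability of the observed sequence is: P(data | r = 2) = (4/6)(2/5) = 4/15; P(data | r = 3) = (3/6)(3/5) = 3/10; P(data | r = 4) = (2/6)(4/5) = 4/15.
Multiplying each by its prior: 1/6 · 4/15 = 2/45, 1/2 · 3/10 = 3/20, 1/3 · 4/15 = 4/45; these sum to 17/60.
The posterior is then P(r = 2 | data) = 8/51, P(r = 3 | data) = 9/17, P(r = 4 | data) = 16/51.
Averaging over the posterior, P(white next | data) = (1/4)(8/51) + (1/2)(9/17) + (3/4)(16/51) = 55/102.

0.5392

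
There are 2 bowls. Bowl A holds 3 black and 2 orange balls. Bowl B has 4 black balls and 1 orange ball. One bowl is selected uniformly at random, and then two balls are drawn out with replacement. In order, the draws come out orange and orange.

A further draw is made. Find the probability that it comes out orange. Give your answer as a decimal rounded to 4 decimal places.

0.3600

For each hypothesis, P(data | H) works out to: P(data | bowl A) = (2/5)(2/5) = 4/25; P(data | bowl B) = (1/5)(1/5) = 1/25.
Multiplying each by its prior: 1/2 · 4/25 = 2/25, 1/2 · 1/25 = 1/50; summing to 1/10.
Dividing through by the total gives posterior P(bowl A | data) = 4/5, P(bowl B | data) = 1/5.
The predictive probability is P(orange next | data) = (2/5)(4/5) + (1/5)(1/5) = 9/25.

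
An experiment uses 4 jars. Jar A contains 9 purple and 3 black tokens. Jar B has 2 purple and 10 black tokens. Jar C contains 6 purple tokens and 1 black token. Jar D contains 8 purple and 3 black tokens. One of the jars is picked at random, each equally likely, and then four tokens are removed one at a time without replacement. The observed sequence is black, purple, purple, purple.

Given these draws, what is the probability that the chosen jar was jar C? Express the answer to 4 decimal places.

0.3595

Compute the likelihood of the observed sequence for each case: P(data | jar A) = (3/12)(9/11)(8/10)(7/9) = 0.12727; P(data | jar B) = (10/12)(2/11)(1/10)(0/9) = 0; P(data | jar C) = (1/7)(6/6)(5/5)(4/4) = 0.14286; P(data | jar D) = (3/11)(8/10)(7/9)(6/8) = 0.12727.
Weighting by the prior gives 1/4 · 0.12727 = 0.031818, 1/4 · 0 = 0, 1/4 · 0.14286 = 0.035714, 1/4 · 0.12727 = 0.031818; these sum to 0.099351.
Hence P(jar C | data) = (0.035714) / (0.099351) = 0.35948.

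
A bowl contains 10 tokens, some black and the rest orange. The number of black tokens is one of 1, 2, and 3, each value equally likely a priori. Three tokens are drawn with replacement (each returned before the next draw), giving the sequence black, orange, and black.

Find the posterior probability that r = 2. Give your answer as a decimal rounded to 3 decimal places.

The likelihood of the observed sequence under each hypothesis: P(data | r = 1) = (1/10)(9/10)(1/10) = 9/1000; P(data | r = 2) = (2/10)(8/10)(2/10) = 4/125; P(data | r = 3) = (3/10)(7/10)(3/10) = 63/1000.
Weighting by the prior gives 1/3 · 9/1000 = 3/1000, 1/3 · 4/125 = 4/375, 1/3 · 63/1000 = 21/1000; summing to 13/375.
So P(r = 2 | data) = (4/375) / (13/375) = 4/13.

0.308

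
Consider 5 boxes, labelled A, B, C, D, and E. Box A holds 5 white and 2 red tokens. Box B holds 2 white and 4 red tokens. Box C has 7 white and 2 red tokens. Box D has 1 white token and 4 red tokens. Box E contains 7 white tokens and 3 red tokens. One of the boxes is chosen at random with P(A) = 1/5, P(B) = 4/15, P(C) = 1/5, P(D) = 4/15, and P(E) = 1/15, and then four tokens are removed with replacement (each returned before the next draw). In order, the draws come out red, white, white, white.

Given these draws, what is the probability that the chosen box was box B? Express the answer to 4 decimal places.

Compute the likelihood of the observed sequence for each case: P(data | box A) = (2/7)(5/7)(5/7)(5/7) = 0.10412; P(data | box B) = (4/6)(2/6)(2/6)(2/6) = 0.024691; P(data | box C) = (2/9)(7/9)(7/9)(7/9) = 0.10456; P(data | box D) = (4/5)(1/5)(1/5)(1/5) = 0.0064; P(data | box E) = (3/10)(7/10)(7/10)(7/10) = 0.1029.
Multiplying each by its prior: 1/5 · 0.10412 = 0.020825, 4/15 · 0.024691 = 0.0065844, 1/5 · 0.10456 = 0.020911, 4/15 · 0.0064 = 0.0017067, 1/15 · 0.1029 = 0.00686; these sum to 0.056887.
So P(box B | data) = (0.0065844) / (0.056887) = 0.11574.

0.1157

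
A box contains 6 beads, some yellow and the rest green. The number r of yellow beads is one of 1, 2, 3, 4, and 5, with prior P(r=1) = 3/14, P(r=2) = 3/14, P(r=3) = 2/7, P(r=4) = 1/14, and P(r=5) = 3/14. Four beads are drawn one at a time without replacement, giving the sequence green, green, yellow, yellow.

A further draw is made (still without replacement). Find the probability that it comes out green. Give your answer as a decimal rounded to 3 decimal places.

The likelihood of the observed sequence under each hypothesis: P(data | r = 1) = (5/6)(4/5)(1/4)(0/3) = 0; P(data | r = 2) = (4/6)(3/5)(2/4)(1/3) = 1/15; P(data | r = 3) = (3/6)(2/5)(3/4)(2/3) = 1/10; P(data | r = 4) = (2/6)(1/5)(4/4)(3/3) = 1/15; P(data | r = 5) = (1/6)(0/5) = 0.
The prior-weighted likelihoods are 3/14 · 0 = 0, 3/14 · 1/15 = 1/70, 2/7 · 1/10 = 1/35, 1/14 · 1/15 = 1/210, 3/14 · 0 = 0; summing to 1/21.
Normalising, the posterior is P(r = 1 | data) = 0, P(r = 2 | data) = 3/10, P(r = 3 | data) = 3/5, P(r = 4 | data) = 1/10, P(r = 5 | data) = 0.
The predictive probability is P(green next | data) = (1)(3/10) + (1/2)(3/5) + (0)(1/10) = 3/5.

0.600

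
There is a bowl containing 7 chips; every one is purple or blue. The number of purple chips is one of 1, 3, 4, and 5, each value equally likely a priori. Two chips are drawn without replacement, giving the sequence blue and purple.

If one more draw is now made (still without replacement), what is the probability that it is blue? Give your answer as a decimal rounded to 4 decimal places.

0.5000

For each hypothesis, P(data | H) works out to: P(data | r = 1) = (6/7)(1/6) = 1/7; P(data | r = 3) = (4/7)(3/6) = 2/7; P(data | r = 4) = (3/7)(4/6) = 2/7; P(data | r = 5) = (2/7)(5/6) = 5/21.
The prior-weighted likelihoods are 1/4 · 1/7 = 1/28, 1/4 · 2/7 = 1/14, 1/4 · 2/7 = 1/14, 1/4 · 5/21 = 5/84; summing to 5/21.
The posterior is then P(r = 1 | data) = 3/20, P(r = 3 | data) = 3/10, P(r = 4 | data) = 3/10, P(r = 5 | data) = 1/4.
Averaging over the posterior, P(blue next | data) = (1)(3/20) + (3/5)(3/10) + (2/5)(3/10) + (1/5)(1/4) = 1/2.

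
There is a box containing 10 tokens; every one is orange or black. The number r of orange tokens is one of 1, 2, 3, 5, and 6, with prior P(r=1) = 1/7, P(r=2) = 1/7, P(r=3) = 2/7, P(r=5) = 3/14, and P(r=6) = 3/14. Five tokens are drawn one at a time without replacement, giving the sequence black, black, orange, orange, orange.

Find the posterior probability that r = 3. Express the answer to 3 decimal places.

0.113

The likelihood of the observed sequence under each hypothesis: P(data | r = 1) = (9/10)(8/9)(1/8)(0/7) = 0; P(data | r = 2) = (8/10)(7/9)(2/8)(1/7)(0/6) = 0; P(data | r = 3) = (7/10)(6/9)(3/8)(2/7)(1/6) = 0.0083333; P(data | r = 5) = (5/10)(4/9)(5/8)(4/7)(3/6) = 0.039683; P(data | r = 6) = (4/10)(3/9)(6/8)(5/7)(4/6) = 0.047619.
The prior-weighted likelihoods are 1/7 · 0 = 0, 1/7 · 0 = 0, 2/7 · 0.0083333 = 0.002381, 3/14 · 0.039683 = 0.0085034, 3/14 · 0.047619 = 0.010204; with total 0.021088.
Therefore the posterior P(r = 3 | data) = (0.002381) / (0.021088) = 0.1129.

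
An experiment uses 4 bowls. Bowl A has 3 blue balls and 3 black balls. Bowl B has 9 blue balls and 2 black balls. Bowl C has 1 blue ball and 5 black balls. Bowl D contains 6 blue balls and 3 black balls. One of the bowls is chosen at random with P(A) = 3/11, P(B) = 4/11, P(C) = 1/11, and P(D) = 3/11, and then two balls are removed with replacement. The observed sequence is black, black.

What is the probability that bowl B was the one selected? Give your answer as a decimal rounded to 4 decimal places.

0.0692

For each hypothesis, P(data | H) works out to: P(data | bowl A) = (3/6)(3/6) = 0.25; P(data | bowl B) = (2/11)(2/11) = 0.033058; P(data | bowl C) = (5/6)(5/6) = 0.69444; P(data | bowl D) = (3/9)(3/9) = 0.11111.
Multiplying each by its prior: 3/11 · 0.25 = 0.068182, 4/11 · 0.033058 = 0.012021, 1/11 · 0.69444 = 0.063131, 3/11 · 0.11111 = 0.030303; these sum to 0.17364.
By Bayes' rule, P(bowl B | data) = (0.012021) / (0.17364) = 0.069231.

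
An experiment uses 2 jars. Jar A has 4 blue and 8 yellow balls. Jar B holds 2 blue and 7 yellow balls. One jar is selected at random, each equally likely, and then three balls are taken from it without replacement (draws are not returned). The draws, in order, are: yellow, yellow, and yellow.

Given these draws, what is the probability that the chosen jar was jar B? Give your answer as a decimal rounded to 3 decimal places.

0.621

The likelihood of the observed sequence under each hypothesis: P(data | jar A) = (8/12)(7/11)(6/10) = 0.25455; P(data | jar B) = (7/9)(6/8)(5/7) = 0.41667.
Multiplying each by its prior: 1/2 · 0.25455 = 0.12727, 1/2 · 0.41667 = 0.20833; with total 0.33561.
By Bayes' rule, P(jar B | data) = (0.20833) / (0.33561) = 0.62077.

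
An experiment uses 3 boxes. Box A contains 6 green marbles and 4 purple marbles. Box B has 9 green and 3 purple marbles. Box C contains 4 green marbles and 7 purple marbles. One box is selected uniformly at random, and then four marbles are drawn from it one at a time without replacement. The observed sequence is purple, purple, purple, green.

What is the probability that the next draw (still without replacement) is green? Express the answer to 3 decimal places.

0.530

The likelihood of the observed sequence under each hypothesis: P(data | box A) = (4/10)(3/9)(2/8)(6/7) = 0.028571; P(data | box B) = (3/12)(2/11)(1/10)(9/9) = 0.0045455; P(data | box C) = (7/11)(6/10)(5/9)(4/8) = 0.10606.
Weighting by the prior gives 1/3 · 0.028571 = 0.0095238, 1/3 · 0.0045455 = 0.0015152, 1/3 · 0.10606 = 0.035354; summing to 0.046392.
The posterior is then P(box A | data) = 0.20529, P(box B | data) = 0.032659, P(box C | data) = 0.76205.
The predictive probability is P(green next | data) = (5/6)(0.20529) + (1)(0.032659) + (3/7)(0.76205) = 0.53033.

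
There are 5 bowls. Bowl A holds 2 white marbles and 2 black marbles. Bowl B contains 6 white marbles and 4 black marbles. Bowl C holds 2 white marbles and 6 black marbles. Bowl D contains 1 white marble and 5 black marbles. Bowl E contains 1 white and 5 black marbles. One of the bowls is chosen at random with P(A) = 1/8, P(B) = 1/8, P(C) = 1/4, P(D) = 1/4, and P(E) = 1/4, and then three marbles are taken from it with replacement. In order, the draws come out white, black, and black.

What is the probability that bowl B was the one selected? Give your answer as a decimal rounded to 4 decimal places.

The likelihood of the observed sequence under each hypothesis: P(data | bowl A) = (2/4)(2/4)(2/4) = 0.125; P(data | bowl B) = (6/10)(4/10)(4/10) = 0.096; P(data | bowl C) = (2/8)(6/8)(6/8) = 0.14062; P(data | bowl D) = (1/6)(5/6)(5/6) = 0.11574; P(data | bowl E) = (1/6)(5/6)(5/6) = 0.11574.
Weighting by the prior gives 1/8 · 0.125 = 0.015625, 1/8 · 0.096 = 0.012, 1/4 · 0.14062 = 0.035156, 1/4 · 0.11574 = 0.028935, 1/4 · 0.11574 = 0.028935; summing to 0.12065.
By Bayes' rule, P(bowl B | data) = (0.012) / (0.12065) = 0.09946.

0.0995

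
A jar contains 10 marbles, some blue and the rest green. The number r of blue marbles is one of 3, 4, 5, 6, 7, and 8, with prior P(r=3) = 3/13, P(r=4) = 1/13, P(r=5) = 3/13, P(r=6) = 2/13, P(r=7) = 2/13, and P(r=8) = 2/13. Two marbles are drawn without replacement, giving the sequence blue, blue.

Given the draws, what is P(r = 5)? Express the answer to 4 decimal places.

0.1734

Compute the likelihood of the observed sequence for each case: P(data | r = 3) = (3/10)(2/9) = 1/15; P(data | r = 4) = (4/10)(3/9) = 2/15; P(data | r = 5) = (5/10)(4/9) = 2/9; P(data | r = 6) = (6/10)(5/9) = 1/3; P(data | r = 7) = (7/10)(6/9) = 7/15; P(data | r = 8) = (8/10)(7/9) = 28/45.
The prior-weighted likelihoods are 3/13 · 1/15 = 1/65, 1/13 · 2/15 = 2/195, 3/13 · 2/9 = 2/39, 2/13 · 1/3 = 2/39, 2/13 · 7/15 = 14/195, 2/13 · 28/45 = 56/585; summing to 173/585.
So P(r = 5 | data) = (2/39) / (173/585) = 30/173.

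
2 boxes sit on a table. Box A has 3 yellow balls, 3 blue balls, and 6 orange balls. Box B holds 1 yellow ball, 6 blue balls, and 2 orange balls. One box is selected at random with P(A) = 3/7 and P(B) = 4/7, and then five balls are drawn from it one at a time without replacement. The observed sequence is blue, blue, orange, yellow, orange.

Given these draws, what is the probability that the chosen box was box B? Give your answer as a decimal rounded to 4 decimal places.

0.4822

The likelihood of the observed sequence under each hypothesis: P(data | box A) = (3/12)(2/11)(6/10)(3/9)(5/8) = 0.0056818; P(data | box B) = (6/9)(5/8)(2/7)(1/6)(1/5) = 0.0039683.
The prior-weighted likelihoods are 3/7 · 0.0056818 = 0.0024351, 4/7 · 0.0039683 = 0.0022676; these sum to 0.0047026.
By Bayes' rule, P(box B | data) = (0.0022676) / (0.0047026) = 0.48219.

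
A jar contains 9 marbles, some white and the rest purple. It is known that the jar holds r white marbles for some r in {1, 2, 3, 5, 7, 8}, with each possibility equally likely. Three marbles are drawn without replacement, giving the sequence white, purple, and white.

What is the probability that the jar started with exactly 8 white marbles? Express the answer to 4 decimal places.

The likelihood of the observed sequence under each hypothesis: P(data | r = 1) = (1/9)(8/8)(0/7) = 0; P(data | r = 2) = (2/9)(7/8)(1/7) = 1/36; P(data | r = 3) = (3/9)(6/8)(2/7) = 1/14; P(data | r = 5) = (5/9)(4/8)(4/7) = 10/63; P(data | r = 7) = (7/9)(2/8)(6/7) = 1/6; P(data | r = 8) = (8/9)(1/8)(7/7) = 1/9.
Multiplying each by its prior: 1/6 · 0 = 0, 1/6 · 1/36 = 1/216, 1/6 · 1/14 = 1/84, 1/6 · 10/63 = 5/189, 1/6 · 1/6 = 1/36, 1/6 · 1/9 = 1/54; summing to 5/56.
By Bayes' rule, P(r = 8 | data) = (1/54) / (5/56) = 28/135.

0.2074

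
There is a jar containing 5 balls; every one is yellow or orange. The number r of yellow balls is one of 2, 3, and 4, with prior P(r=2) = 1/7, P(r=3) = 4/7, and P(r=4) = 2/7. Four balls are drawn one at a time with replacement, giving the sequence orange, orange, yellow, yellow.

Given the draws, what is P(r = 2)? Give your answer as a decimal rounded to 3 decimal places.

0.170

For each hypothesis, P(data | H) works out to: P(data | r = 2) = (3/5)(3/5)(2/5)(2/5) = 0.0576; P(data | r = 3) = (2/5)(2/5)(3/5)(3/5) = 0.0576; P(data | r = 4) = (1/5)(1/5)(4/5)(4/5) = 0.0256.
Weighting by the prior gives 1/7 · 0.0576 = 0.0082286, 4/7 · 0.0576 = 0.032914, 2/7 · 0.0256 = 0.0073143; with total 0.048457.
Hence P(r = 2 | data) = (0.0082286) / (0.048457) = 0.16981.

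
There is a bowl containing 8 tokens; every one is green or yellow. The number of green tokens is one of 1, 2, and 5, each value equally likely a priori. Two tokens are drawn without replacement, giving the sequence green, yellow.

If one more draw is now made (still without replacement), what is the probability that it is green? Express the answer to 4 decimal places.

0.3529

Under each hypothesis, the probability of the observed sequence is: P(data | r = 1) = (1/8)(7/7) = 1/8; P(data | r = 2) = (2/8)(6/7) = 3/14; P(data | r = 5) = (5/8)(3/7) = 15/56.
Weighting by the prior gives 1/3 · 1/8 = 1/24, 1/3 · 3/14 = 1/14, 1/3 · 15/56 = 5/56; summing to 17/84.
The posterior is then P(r = 1 | data) = 7/34, P(r = 2 | data) = 6/17, P(r = 5 | data) = 15/34.
So P(green next | data) = Σ P(green next | H) P(H | data) = (0)(7/34) + (1/6)(6/17) + (2/3)(15/34) = 6/17.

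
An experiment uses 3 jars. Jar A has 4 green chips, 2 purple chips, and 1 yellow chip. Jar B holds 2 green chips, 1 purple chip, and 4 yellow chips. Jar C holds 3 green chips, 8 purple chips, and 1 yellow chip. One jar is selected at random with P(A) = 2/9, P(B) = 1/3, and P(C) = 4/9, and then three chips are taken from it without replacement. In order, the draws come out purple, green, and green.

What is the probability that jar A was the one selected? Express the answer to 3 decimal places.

The likelihood of the observed sequence under each hypothesis: P(data | jar A) = (2/7)(4/6)(3/5) = 4/35; P(data | jar B) = (1/7)(2/6)(1/5) = 1/105; P(data | jar C) = (8/12)(3/11)(2/10) = 2/55.
Multiplying each by its prior: 2/9 · 4/35 = 8/315, 1/3 · 1/105 = 1/315, 4/9 · 2/55 = 8/495; these sum to 31/693.
Hence P(jar A | data) = (8/315) / (31/693) = 88/155.

0.568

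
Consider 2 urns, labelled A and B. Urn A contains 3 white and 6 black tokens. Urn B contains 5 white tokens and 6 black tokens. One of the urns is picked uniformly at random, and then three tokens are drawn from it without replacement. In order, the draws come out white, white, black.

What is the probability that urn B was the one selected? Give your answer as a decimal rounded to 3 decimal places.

0.629

For each hypothesis, P(data | H) works out to: P(data | urn A) = (3/9)(2/8)(6/7) = 1/14; P(data | urn B) = (5/11)(4/10)(6/9) = 4/33.
The prior-weighted likelihoods are 1/2 · 1/14 = 1/28, 1/2 · 4/33 = 2/33; these sum to 89/924.
Hence P(urn B | data) = (2/33) / (89/924) = 56/89.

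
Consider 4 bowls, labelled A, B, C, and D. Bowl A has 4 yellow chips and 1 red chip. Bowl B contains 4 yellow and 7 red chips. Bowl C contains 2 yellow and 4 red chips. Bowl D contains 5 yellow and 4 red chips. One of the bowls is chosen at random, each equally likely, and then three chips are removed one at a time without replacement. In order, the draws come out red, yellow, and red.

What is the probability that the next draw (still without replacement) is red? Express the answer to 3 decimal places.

Compute the likelihood of the observed sequence for each case: P(data | bowl A) = (1/5)(4/4)(0/3) = 0; P(data | bowl B) = (7/11)(4/10)(6/9) = 0.1697; P(data | bowl C) = (4/6)(2/5)(3/4) = 0.2; P(data | bowl D) = (4/9)(5/8)(3/7) = 0.11905.
The prior-weighted likelihoods are 1/4 · 0 = 0, 1/4 · 0.1697 = 0.042424, 1/4 · 0.2 = 0.05, 1/4 · 0.11905 = 0.029762; with total 0.12219.
The posterior is then P(bowl A | data) = 0, P(bowl B | data) = 0.34721, P(bowl C | data) = 0.40921, P(bowl D | data) = 0.24358.
So P(red next | data) = Σ P(red next | H) P(H | data) = (5/8)(0.34721) + (2/3)(0.40921) + (1/3)(0.24358) = 0.57101.

0.571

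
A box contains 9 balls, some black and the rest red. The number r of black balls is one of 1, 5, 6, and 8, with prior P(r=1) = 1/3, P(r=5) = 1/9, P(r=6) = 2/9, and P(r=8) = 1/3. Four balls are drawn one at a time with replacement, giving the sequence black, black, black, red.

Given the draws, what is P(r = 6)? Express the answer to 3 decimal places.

0.386

Compute the likelihood of the observed sequence for each case: P(data | r = 1) = (1/9)(1/9)(1/9)(8/9) = 0.0012193; P(data | r = 5) = (5/9)(5/9)(5/9)(4/9) = 0.076208; P(data | r = 6) = (6/9)(6/9)(6/9)(3/9) = 0.098765; P(data | r = 8) = (8/9)(8/9)(8/9)(1/9) = 0.078037.
The prior-weighted likelihoods are 1/3 · 0.0012193 = 0.00040644, 1/9 · 0.076208 = 0.0084675, 2/9 · 0.098765 = 0.021948, 1/3 · 0.078037 = 0.026012; with total 0.056834.
So P(r = 6 | data) = (0.021948) / (0.056834) = 0.38617.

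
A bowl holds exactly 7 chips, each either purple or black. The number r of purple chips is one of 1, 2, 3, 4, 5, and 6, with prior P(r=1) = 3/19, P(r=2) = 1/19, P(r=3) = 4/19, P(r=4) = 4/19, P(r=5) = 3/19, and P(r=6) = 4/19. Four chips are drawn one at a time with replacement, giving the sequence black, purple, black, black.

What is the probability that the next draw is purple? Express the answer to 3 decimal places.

Compute the likelihood of the observed sequence for each case: P(data | r = 1) = (6/7)(1/7)(6/7)(6/7) = 0.089963; P(data | r = 2) = (5/7)(2/7)(5/7)(5/7) = 0.10412; P(data | r = 3) = (4/7)(3/7)(4/7)(4/7) = 0.079967; P(data | r = 4) = (3/7)(4/7)(3/7)(3/7) = 0.044981; P(data | r = 5) = (2/7)(5/7)(2/7)(2/7) = 0.01666; P(data | r = 6) = (1/7)(6/7)(1/7)(1/7) = 0.002499.
Multiplying each by its prior: 3/19 · 0.089963 = 0.014205, 1/19 · 0.10412 = 0.0054802, 4/19 · 0.079967 = 0.016835, 4/19 · 0.044981 = 0.0094697, 3/19 · 0.01666 = 0.0026305, 4/19 · 0.002499 = 0.0005261; with total 0.049146.
Dividing through by the total gives posterior P(r = 1 | data) = 0.28903, P(r = 2 | data) = 0.11151, P(r = 3 | data) = 0.34255, P(r = 4 | data) = 0.19269, P(r = 5 | data) = 0.053524, P(r = 6 | data) = 0.010705.
Averaging over the posterior, P(purple next | data) = (1/7)(0.28903) + (2/7)(0.11151) + (3/7)(0.34255) + (4/7)(0.19269) + (5/7)(0.053524) + (6/7)(0.010705) = 0.37747.

0.377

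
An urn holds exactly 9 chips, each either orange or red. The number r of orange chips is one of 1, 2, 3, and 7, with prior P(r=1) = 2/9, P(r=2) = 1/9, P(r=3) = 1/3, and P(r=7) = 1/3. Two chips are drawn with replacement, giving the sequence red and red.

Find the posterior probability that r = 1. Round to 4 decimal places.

For each hypothesis, P(data | H) works out to: P(data | r = 1) = (8/9)(8/9) = 64/81; P(data | r = 2) = (7/9)(7/9) = 49/81; P(data | r = 3) = (6/9)(6/9) = 4/9; P(data | r = 7) = (2/9)(2/9) = 4/81.
Multiplying each by its prior: 2/9 · 64/81 = 128/729, 1/9 · 49/81 = 49/729, 1/3 · 4/9 = 4/27, 1/3 · 4/81 = 4/243; summing to 11/27.
So P(r = 1 | data) = (128/729) / (11/27) = 128/297.

0.4310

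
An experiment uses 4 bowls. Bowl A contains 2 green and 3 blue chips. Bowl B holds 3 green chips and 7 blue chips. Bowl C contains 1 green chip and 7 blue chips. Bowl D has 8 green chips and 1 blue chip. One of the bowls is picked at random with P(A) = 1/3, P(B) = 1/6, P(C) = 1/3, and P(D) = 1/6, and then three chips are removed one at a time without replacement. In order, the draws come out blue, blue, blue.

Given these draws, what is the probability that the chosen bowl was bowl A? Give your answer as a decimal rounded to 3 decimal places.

0.115

Compute the likelihood of the observed sequence for each case: P(data | bowl A) = (3/5)(2/4)(1/3) = 1/10; P(data | bowl B) = (7/10)(6/9)(5/8) = 7/24; P(data | bowl C) = (7/8)(6/7)(5/6) = 5/8; P(data | bowl D) = (1/9)(0/8) = 0.
The prior-weighted likelihoods are 1/3 · 1/10 = 1/30, 1/6 · 7/24 = 7/144, 1/3 · 5/8 = 5/24, 1/6 · 0 = 0; summing to 209/720.
Hence P(bowl A | data) = (1/30) / (209/720) = 24/209.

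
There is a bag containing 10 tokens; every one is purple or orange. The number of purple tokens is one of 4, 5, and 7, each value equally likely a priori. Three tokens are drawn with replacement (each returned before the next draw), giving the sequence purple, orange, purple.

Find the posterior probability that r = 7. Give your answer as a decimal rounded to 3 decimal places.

0.399

Compute the likelihood of the observed sequence for each case: P(data | r = 4) = (4/10)(6/10)(4/10) = 12/125; P(data | r = 5) = (5/10)(5/10)(5/10) = 1/8; P(data | r = 7) = (7/10)(3/10)(7/10) = 147/1000.
Multiplying each by its prior: 1/3 · 12/125 = 4/125, 1/3 · 1/8 = 1/24, 1/3 · 147/1000 = 49/1000; with total 46/375.
Therefore the posterior P(r = 7 | data) = (49/1000) / (46/375) = 147/368.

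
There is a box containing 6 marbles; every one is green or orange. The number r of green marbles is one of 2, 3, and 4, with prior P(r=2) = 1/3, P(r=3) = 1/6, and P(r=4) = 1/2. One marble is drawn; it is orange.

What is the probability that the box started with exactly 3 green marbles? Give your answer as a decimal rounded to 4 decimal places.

0.1765

Under each hypothesis, the probability of this draw is: P(data | r = 2) = (4/6) = 2/3; P(data | r = 3) = (3/6) = 1/2; P(data | r = 4) = (2/6) = 1/3.
Multiplying each by its prior: 1/3 · 2/3 = 2/9, 1/6 · 1/2 = 1/12, 1/2 · 1/3 = 1/6; with total 17/36.
Therefore the posterior P(r = 3 | data) = (1/12) / (17/36) = 3/17.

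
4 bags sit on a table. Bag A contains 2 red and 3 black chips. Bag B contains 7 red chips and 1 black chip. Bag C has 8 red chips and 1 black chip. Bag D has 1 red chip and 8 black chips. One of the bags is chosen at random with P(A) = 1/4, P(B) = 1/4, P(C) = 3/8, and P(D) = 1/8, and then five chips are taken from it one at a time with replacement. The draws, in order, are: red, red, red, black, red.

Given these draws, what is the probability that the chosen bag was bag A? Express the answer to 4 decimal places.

0.0797

Compute the likelihood of the observed sequence for each case: P(data | bag A) = (2/5)(2/5)(2/5)(3/5)(2/5) = 0.01536; P(data | bag B) = (7/8)(7/8)(7/8)(1/8)(7/8) = 0.073273; P(data | bag C) = (8/9)(8/9)(8/9)(1/9)(8/9) = 0.069366; P(data | bag D) = (1/9)(1/9)(1/9)(8/9)(1/9) = 0.00013548.
The prior-weighted likelihoods are 1/4 · 0.01536 = 0.00384, 1/4 · 0.073273 = 0.018318, 3/8 · 0.069366 = 0.026012, 1/8 · 0.00013548 = 1.6935e-05; these sum to 0.048187.
So P(bag A | data) = (0.00384) / (0.048187) = 0.079689.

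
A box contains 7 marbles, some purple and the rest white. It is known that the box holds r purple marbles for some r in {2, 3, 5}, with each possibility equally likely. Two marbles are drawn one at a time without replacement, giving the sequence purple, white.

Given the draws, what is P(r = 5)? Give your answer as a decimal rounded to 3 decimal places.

0.313

For each hypothesis, P(data | H) works out to: P(data | r = 2) = (2/7)(5/6) = 5/21; P(data | r = 3) = (3/7)(4/6) = 2/7; P(data | r = 5) = (5/7)(2/6) = 5/21.
Weighting by the prior gives 1/3 · 5/21 = 5/63, 1/3 · 2/7 = 2/21, 1/3 · 5/21 = 5/63; these sum to 16/63.
So P(r = 5 | data) = (5/63) / (16/63) = 5/16.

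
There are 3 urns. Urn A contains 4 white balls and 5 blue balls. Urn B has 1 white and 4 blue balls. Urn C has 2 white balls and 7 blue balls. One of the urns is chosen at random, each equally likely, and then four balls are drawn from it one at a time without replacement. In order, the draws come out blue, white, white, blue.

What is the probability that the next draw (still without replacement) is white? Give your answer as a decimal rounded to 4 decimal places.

0.2963

Under each hypothesis, the probability of the observed sequence is: P(data | urn A) = (5/9)(4/8)(3/7)(4/6) = 5/63; P(data | urn B) = (4/5)(1/4)(0/3) = 0; P(data | urn C) = (7/9)(2/8)(1/7)(6/6) = 1/36.
The prior-weighted likelihoods are 1/3 · 5/63 = 5/189, 1/3 · 0 = 0, 1/3 · 1/36 = 1/108; these sum to 1/28.
Normalising, the posterior is P(urn A | data) = 20/27, P(urn B | data) = 0, P(urn C | data) = 7/27.
So P(white next | data) = Σ P(white next | H) P(H | data) = (2/5)(20/27) + (0)(7/27) = 8/27.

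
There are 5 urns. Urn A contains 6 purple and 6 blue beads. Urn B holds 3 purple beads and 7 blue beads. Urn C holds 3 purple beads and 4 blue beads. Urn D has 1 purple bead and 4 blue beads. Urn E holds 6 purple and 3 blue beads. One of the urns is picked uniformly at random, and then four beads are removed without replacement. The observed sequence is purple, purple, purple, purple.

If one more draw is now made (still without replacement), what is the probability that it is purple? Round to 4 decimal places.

0.3696

Compute the likelihood of the observed sequence for each case: P(data | urn A) = (6/12)(5/11)(4/10)(3/9) = 1/33; P(data | urn B) = (3/10)(2/9)(1/8)(0/7) = 0; P(data | urn C) = (3/7)(2/6)(1/5)(0/4) = 0; P(data | urn D) = (1/5)(0/4) = 0; P(data | urn E) = (6/9)(5/8)(4/7)(3/6) = 5/42.
The prior-weighted likelihoods are 1/5 · 1/33 = 1/165, 1/5 · 0 = 0, 1/5 · 0 = 0, 1/5 · 0 = 0, 1/5 · 5/42 = 1/42; summing to 23/770.
The posterior is then P(urn A | data) = 14/69, P(urn B | data) = 0, P(urn C | data) = 0, P(urn D | data) = 0, P(urn E | data) = 55/69.
So P(purple next | data) = Σ P(purple next | H) P(H | data) = (1/4)(14/69) + (2/5)(55/69) = 17/46.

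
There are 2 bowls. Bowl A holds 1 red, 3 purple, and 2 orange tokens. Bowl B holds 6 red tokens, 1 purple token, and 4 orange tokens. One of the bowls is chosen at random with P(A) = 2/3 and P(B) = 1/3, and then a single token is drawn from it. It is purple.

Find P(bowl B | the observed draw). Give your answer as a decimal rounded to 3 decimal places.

The likelihood of this draw under each hypothesis: P(data | bowl A) = (3/6) = 1/2; P(data | bowl B) = (1/11) = 1/11.
The prior-weighted likelihoods are 2/3 · 1/2 = 1/3, 1/3 · 1/11 = 1/33; these sum to 4/11.
Hence P(bowl B | data) = (1/33) / (4/11) = 1/12.

0.083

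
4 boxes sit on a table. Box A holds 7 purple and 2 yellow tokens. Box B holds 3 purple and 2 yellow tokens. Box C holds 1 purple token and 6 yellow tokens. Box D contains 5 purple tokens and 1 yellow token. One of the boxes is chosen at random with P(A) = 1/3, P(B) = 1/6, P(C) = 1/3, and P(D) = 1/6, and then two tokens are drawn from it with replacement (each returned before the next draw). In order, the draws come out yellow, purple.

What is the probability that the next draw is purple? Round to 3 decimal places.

0.581

Compute the likelihood of the observed sequence for each case: P(data | box A) = (2/9)(7/9) = 0.17284; P(data | box B) = (2/5)(3/5) = 0.24; P(data | box C) = (6/7)(1/7) = 0.12245; P(data | box D) = (1/6)(5/6) = 0.13889.
Weighting by the prior gives 1/3 · 0.17284 = 0.057613, 1/6 · 0.24 = 0.04, 1/3 · 0.12245 = 0.040816, 1/6 · 0.13889 = 0.023148; with total 0.16158.
Normalising, the posterior is P(box A | data) = 0.35657, P(box B | data) = 0.24756, P(box C | data) = 0.25261, P(box D | data) = 0.14326.
So P(purple next | data) = Σ P(purple next | H) P(H | data) = (7/9)(0.35657) + (3/5)(0.24756) + (1/7)(0.25261) + (5/6)(0.14326) = 0.58134.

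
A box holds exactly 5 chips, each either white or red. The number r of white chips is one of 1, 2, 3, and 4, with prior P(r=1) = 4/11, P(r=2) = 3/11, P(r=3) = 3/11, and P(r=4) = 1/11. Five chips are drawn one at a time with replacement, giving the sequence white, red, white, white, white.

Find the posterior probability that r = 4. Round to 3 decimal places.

0.284

The likelihood of the observed sequence under each hypothesis: P(data | r = 1) = (1/5)(4/5)(1/5)(1/5)(1/5) = 0.00128; P(data | r = 2) = (2/5)(3/5)(2/5)(2/5)(2/5) = 0.01536; P(data | r = 3) = (3/5)(2/5)(3/5)(3/5)(3/5) = 0.05184; P(data | r = 4) = (4/5)(1/5)(4/5)(4/5)(4/5) = 0.08192.
The prior-weighted likelihoods are 4/11 · 0.00128 = 0.00046545, 3/11 · 0.01536 = 0.0041891, 3/11 · 0.05184 = 0.014138, 1/11 · 0.08192 = 0.0074473; with total 0.02624.
Therefore the posterior P(r = 4 | data) = (0.0074473) / (0.02624) = 0.28381.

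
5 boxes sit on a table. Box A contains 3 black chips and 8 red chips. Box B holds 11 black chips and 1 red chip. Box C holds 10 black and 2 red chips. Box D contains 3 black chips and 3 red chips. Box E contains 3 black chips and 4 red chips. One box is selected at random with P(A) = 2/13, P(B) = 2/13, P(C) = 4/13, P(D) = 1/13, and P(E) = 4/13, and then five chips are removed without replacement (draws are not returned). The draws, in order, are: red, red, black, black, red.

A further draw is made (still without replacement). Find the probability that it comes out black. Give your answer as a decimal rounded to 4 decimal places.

Under each hypothesis, the probability of the observed sequence is: P(data | box A) = (8/11)(7/10)(3/9)(2/8)(6/7) = 0.036364; P(data | box B) = (1/12)(0/11) = 0; P(data | box C) = (2/12)(1/11)(10/10)(9/9)(0/8) = 0; P(data | box D) = (3/6)(2/5)(3/4)(2/3)(1/2) = 0.05; P(data | box E) = (4/7)(3/6)(3/5)(2/4)(2/3) = 0.057143.
Multiplying each by its prior: 2/13 · 0.036364 = 0.0055944, 2/13 · 0 = 0, 4/13 · 0 = 0, 1/13 · 0.05 = 0.0038462, 4/13 · 0.057143 = 0.017582; these sum to 0.027023.
Normalising, the posterior is P(box A | data) = 0.20702, P(box B | data) = 0, P(box C | data) = 0, P(box D | data) = 0.14233, P(box E | data) = 0.65065.
So P(black next | data) = Σ P(black next | H) P(H | data) = (1/6)(0.20702) + (1)(0.14233) + (1/2)(0.65065) = 0.50216.

0.5022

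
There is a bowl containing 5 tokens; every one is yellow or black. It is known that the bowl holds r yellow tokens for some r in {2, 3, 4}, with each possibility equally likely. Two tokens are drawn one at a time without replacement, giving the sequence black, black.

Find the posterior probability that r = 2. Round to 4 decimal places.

0.7500

The likelihood of the observed sequence under each hypothesis: P(data | r = 2) = (3/5)(2/4) = 3/10; P(data | r = 3) = (2/5)(1/4) = 1/10; P(data | r = 4) = (1/5)(0/4) = 0.
Multiplying each by its prior: 1/3 · 3/10 = 1/10, 1/3 · 1/10 = 1/30, 1/3 · 0 = 0; these sum to 2/15.
Hence P(r = 2 | data) = (1/10) / (2/15) = 3/4.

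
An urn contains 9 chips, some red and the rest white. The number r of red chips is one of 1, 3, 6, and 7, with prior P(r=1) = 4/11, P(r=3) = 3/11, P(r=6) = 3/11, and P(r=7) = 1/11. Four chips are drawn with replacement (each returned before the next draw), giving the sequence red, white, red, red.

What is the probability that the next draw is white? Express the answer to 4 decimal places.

0.3662

The likelihood of the observed sequence under each hypothesis: P(data | r = 1) = (1/9)(8/9)(1/9)(1/9) = 0.0012193; P(data | r = 3) = (3/9)(6/9)(3/9)(3/9) = 0.024691; P(data | r = 6) = (6/9)(3/9)(6/9)(6/9) = 0.098765; P(data | r = 7) = (7/9)(2/9)(7/9)(7/9) = 0.10456.
Multiplying each by its prior: 4/11 · 0.0012193 = 0.00044339, 3/11 · 0.024691 = 0.006734, 3/11 · 0.098765 = 0.026936, 1/11 · 0.10456 = 0.0095052; with total 0.043619.
The posterior is then P(r = 1 | data) = 0.010165, P(r = 3 | data) = 0.15438, P(r = 6 | data) = 0.61753, P(r = 7 | data) = 0.21792.
The predictive probability is P(white next | data) = (8/9)(0.010165) + (2/3)(0.15438) + (1/3)(0.61753) + (2/9)(0.21792) = 0.36623.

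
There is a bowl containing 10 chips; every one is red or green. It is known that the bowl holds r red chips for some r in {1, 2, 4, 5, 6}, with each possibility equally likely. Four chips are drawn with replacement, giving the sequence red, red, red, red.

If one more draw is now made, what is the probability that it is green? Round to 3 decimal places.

0.455

For each hypothesis, P(data | H) works out to: P(data | r = 1) = (1/10)(1/10)(1/10)(1/10) = 0.0001; P(data | r = 2) = (2/10)(2/10)(2/10)(2/10) = 0.0016; P(data | r = 4) = (4/10)(4/10)(4/10)(4/10) = 0.0256; P(data | r = 5) = (5/10)(5/10)(5/10)(5/10) = 0.0625; P(data | r = 6) = (6/10)(6/10)(6/10)(6/10) = 0.1296.
Multiplying each by its prior: 1/5 · 0.0001 = 2e-05, 1/5 · 0.0016 = 0.00032, 1/5 · 0.0256 = 0.00512, 1/5 · 0.0625 = 0.0125, 1/5 · 0.1296 = 0.02592; these sum to 0.04388.
Dividing through by the total gives posterior P(r = 1 | data) = 0.00045579, P(r = 2 | data) = 0.0072926, P(r = 4 | data) = 0.11668, P(r = 5 | data) = 0.28487, P(r = 6 | data) = 0.5907.
So P(green next | data) = Σ P(green next | H) P(H | data) = (9/10)(0.00045579) + (4/5)(0.0072926) + (3/5)(0.11668) + (1/2)(0.28487) + (2/5)(0.5907) = 0.45497.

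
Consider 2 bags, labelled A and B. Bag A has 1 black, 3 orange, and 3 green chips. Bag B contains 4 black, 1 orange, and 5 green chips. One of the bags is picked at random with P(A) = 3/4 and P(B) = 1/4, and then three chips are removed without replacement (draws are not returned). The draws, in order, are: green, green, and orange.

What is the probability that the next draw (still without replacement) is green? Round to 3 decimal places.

For each hypothesis, P(data | H) works out to: P(data | bag A) = (3/7)(2/6)(3/5) = 0.085714; P(data | bag B) = (5/10)(4/9)(1/8) = 0.027778.
Weighting by the prior gives 3/4 · 0.085714 = 0.064286, 1/4 · 0.027778 = 0.0069444; with total 0.07123.
The posterior is then P(bag A | data) = 0.90251, P(bag B | data) = 0.097493.
The predictive probability is P(green next | data) = (1/4)(0.90251) + (3/7)(0.097493) = 0.26741.

0.267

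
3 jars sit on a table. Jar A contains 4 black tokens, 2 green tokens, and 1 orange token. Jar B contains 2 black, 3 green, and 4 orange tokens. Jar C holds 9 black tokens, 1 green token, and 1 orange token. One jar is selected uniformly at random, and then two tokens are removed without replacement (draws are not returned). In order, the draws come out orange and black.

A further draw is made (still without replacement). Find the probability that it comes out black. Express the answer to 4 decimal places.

0.5058

Compute the likelihood of the observed sequence for each case: P(data | jar A) = (1/7)(4/6) = 0.095238; P(data | jar B) = (4/9)(2/8) = 0.11111; P(data | jar C) = (1/11)(9/10) = 0.081818.
Weighting by the prior gives 1/3 · 0.095238 = 0.031746, 1/3 · 0.11111 = 0.037037, 1/3 · 0.081818 = 0.027273; summing to 0.096056.
Dividing through by the total gives posterior P(jar A | data) = 0.3305, P(jar B | data) = 0.38558, P(jar C | data) = 0.28393.
So P(black next | data) = Σ P(black next | H) P(H | data) = (3/5)(0.3305) + (1/7)(0.38558) + (8/9)(0.28393) = 0.50576.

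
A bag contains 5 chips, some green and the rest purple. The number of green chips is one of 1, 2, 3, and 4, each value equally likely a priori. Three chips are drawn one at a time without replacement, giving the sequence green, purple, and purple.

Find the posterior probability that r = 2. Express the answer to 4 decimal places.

For each hypothesis, P(data | H) works out to: P(data | r = 1) = (1/5)(4/4)(3/3) = 1/5; P(data | r = 2) = (2/5)(3/4)(2/3) = 1/5; P(data | r = 3) = (3/5)(2/4)(1/3) = 1/10; P(data | r = 4) = (4/5)(1/4)(0/3) = 0.
The prior-weighted likelihoods are 1/4 · 1/5 = 1/20, 1/4 · 1/5 = 1/20, 1/4 · 1/10 = 1/40, 1/4 · 0 = 0; these sum to 1/8.
So P(r = 2 | data) = (1/20) / (1/8) = 2/5.

0.4000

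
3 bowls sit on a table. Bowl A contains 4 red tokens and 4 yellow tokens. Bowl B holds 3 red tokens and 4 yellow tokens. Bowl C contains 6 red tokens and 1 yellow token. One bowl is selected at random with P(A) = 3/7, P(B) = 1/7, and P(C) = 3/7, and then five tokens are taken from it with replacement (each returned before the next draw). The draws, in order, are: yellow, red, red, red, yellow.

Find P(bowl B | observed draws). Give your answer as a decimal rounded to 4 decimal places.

Compute the likelihood of the observed sequence for each case: P(data | bowl A) = (4/8)(4/8)(4/8)(4/8)(4/8) = 0.03125; P(data | bowl B) = (4/7)(3/7)(3/7)(3/7)(4/7) = 0.025704; P(data | bowl C) = (1/7)(6/7)(6/7)(6/7)(1/7) = 0.012852.
The prior-weighted likelihoods are 3/7 · 0.03125 = 0.013393, 1/7 · 0.025704 = 0.0036719, 3/7 · 0.012852 = 0.0055079; these sum to 0.022573.
Hence P(bowl B | data) = (0.0036719) / (0.022573) = 0.16267.

0.1627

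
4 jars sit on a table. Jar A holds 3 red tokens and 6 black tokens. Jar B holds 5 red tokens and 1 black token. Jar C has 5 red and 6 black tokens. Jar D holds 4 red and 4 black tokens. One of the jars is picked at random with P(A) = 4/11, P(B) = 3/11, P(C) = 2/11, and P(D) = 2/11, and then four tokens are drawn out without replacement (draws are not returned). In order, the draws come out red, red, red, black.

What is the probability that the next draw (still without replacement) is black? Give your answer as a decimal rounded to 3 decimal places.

Compute the likelihood of the observed sequence for each case: P(data | jar A) = (3/9)(2/8)(1/7)(6/6) = 0.011905; P(data | jar B) = (5/6)(4/5)(3/4)(1/3) = 0.16667; P(data | jar C) = (5/11)(4/10)(3/9)(6/8) = 0.045455; P(data | jar D) = (4/8)(3/7)(2/6)(4/5) = 0.057143.
The prior-weighted likelihoods are 4/11 · 0.011905 = 0.004329, 3/11 · 0.16667 = 0.045455, 2/11 · 0.045455 = 0.0082645, 2/11 · 0.057143 = 0.01039; these sum to 0.068438.
Dividing through by the total gives posterior P(jar A | data) = 0.063255, P(jar B | data) = 0.66417, P(jar C | data) = 0.12076, P(jar D | data) = 0.15181.
The predictive probability is P(black next | data) = (1)(0.063255) + (0)(0.66417) + (5/7)(0.12076) + (3/4)(0.15181) = 0.26337.

0.263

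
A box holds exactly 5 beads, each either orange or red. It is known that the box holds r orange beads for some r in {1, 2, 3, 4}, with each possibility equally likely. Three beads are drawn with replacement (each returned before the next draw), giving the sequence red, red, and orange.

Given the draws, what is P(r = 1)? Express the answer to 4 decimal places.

0.3200

For each hypothesis, P(data | H) works out to: P(data | r = 1) = (4/5)(4/5)(1/5) = 16/125; P(data | r = 2) = (3/5)(3/5)(2/5) = 18/125; P(data | r = 3) = (2/5)(2/5)(3/5) = 12/125; P(data | r = 4) = (1/5)(1/5)(4/5) = 4/125.
The prior-weighted likelihoods are 1/4 · 16/125 = 4/125, 1/4 · 18/125 = 9/250, 1/4 · 12/125 = 3/125, 1/4 · 4/125 = 1/125; summing to 1/10.
Hence P(r = 1 | data) = (4/125) / (1/10) = 8/25.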